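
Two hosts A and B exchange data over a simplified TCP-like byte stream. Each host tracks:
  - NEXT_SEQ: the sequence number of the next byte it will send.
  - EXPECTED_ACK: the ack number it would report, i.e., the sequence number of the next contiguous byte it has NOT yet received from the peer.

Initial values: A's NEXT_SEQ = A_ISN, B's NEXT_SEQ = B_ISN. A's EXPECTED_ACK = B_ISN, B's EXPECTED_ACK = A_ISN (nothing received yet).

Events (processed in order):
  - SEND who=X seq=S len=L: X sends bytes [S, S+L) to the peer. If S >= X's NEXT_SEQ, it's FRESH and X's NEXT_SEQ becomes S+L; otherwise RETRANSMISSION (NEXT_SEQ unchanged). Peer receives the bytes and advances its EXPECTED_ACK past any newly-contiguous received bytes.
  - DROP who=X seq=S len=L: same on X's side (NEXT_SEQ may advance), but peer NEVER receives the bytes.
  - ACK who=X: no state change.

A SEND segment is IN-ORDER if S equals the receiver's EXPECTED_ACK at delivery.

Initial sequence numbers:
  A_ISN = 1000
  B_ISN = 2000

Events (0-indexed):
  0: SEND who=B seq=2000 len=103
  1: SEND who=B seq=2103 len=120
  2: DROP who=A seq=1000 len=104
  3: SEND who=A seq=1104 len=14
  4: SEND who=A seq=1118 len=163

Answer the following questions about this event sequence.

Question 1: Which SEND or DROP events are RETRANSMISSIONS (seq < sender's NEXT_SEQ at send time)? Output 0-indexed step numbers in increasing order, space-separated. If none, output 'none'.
Step 0: SEND seq=2000 -> fresh
Step 1: SEND seq=2103 -> fresh
Step 2: DROP seq=1000 -> fresh
Step 3: SEND seq=1104 -> fresh
Step 4: SEND seq=1118 -> fresh

Answer: none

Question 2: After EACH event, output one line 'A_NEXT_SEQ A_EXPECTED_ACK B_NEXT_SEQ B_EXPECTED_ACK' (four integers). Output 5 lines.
1000 2103 2103 1000
1000 2223 2223 1000
1104 2223 2223 1000
1118 2223 2223 1000
1281 2223 2223 1000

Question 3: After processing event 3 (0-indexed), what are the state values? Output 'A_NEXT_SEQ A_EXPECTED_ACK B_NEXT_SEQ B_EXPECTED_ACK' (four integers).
After event 0: A_seq=1000 A_ack=2103 B_seq=2103 B_ack=1000
After event 1: A_seq=1000 A_ack=2223 B_seq=2223 B_ack=1000
After event 2: A_seq=1104 A_ack=2223 B_seq=2223 B_ack=1000
After event 3: A_seq=1118 A_ack=2223 B_seq=2223 B_ack=1000

1118 2223 2223 1000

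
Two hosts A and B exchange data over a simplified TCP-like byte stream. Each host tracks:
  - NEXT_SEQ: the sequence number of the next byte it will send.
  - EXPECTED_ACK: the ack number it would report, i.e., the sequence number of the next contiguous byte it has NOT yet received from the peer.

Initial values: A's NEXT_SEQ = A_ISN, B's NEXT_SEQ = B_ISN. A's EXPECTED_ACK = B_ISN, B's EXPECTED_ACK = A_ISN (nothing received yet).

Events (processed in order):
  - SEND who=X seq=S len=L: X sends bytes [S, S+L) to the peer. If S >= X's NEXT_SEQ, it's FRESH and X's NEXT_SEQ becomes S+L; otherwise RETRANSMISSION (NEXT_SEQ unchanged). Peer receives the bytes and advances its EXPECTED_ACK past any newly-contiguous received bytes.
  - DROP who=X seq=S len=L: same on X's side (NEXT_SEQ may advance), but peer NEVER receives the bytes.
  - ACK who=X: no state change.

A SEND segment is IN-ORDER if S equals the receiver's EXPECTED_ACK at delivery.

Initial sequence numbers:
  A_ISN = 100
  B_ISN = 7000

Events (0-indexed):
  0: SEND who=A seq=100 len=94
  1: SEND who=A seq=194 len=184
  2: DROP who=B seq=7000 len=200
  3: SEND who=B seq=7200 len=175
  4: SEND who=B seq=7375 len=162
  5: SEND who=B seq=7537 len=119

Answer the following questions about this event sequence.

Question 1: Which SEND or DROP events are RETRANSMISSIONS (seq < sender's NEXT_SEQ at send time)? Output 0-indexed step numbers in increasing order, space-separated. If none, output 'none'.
Answer: none

Derivation:
Step 0: SEND seq=100 -> fresh
Step 1: SEND seq=194 -> fresh
Step 2: DROP seq=7000 -> fresh
Step 3: SEND seq=7200 -> fresh
Step 4: SEND seq=7375 -> fresh
Step 5: SEND seq=7537 -> fresh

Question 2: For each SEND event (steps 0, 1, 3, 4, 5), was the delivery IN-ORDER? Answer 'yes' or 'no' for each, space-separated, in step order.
Step 0: SEND seq=100 -> in-order
Step 1: SEND seq=194 -> in-order
Step 3: SEND seq=7200 -> out-of-order
Step 4: SEND seq=7375 -> out-of-order
Step 5: SEND seq=7537 -> out-of-order

Answer: yes yes no no no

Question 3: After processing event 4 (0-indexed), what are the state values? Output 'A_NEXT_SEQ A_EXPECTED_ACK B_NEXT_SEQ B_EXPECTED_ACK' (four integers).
After event 0: A_seq=194 A_ack=7000 B_seq=7000 B_ack=194
After event 1: A_seq=378 A_ack=7000 B_seq=7000 B_ack=378
After event 2: A_seq=378 A_ack=7000 B_seq=7200 B_ack=378
After event 3: A_seq=378 A_ack=7000 B_seq=7375 B_ack=378
After event 4: A_seq=378 A_ack=7000 B_seq=7537 B_ack=378

378 7000 7537 378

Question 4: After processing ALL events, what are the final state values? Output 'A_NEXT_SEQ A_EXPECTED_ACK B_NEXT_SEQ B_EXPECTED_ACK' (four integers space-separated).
Answer: 378 7000 7656 378

Derivation:
After event 0: A_seq=194 A_ack=7000 B_seq=7000 B_ack=194
After event 1: A_seq=378 A_ack=7000 B_seq=7000 B_ack=378
After event 2: A_seq=378 A_ack=7000 B_seq=7200 B_ack=378
After event 3: A_seq=378 A_ack=7000 B_seq=7375 B_ack=378
After event 4: A_seq=378 A_ack=7000 B_seq=7537 B_ack=378
After event 5: A_seq=378 A_ack=7000 B_seq=7656 B_ack=378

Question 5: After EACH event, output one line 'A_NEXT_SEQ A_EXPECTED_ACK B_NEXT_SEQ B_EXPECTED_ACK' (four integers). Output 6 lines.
194 7000 7000 194
378 7000 7000 378
378 7000 7200 378
378 7000 7375 378
378 7000 7537 378
378 7000 7656 378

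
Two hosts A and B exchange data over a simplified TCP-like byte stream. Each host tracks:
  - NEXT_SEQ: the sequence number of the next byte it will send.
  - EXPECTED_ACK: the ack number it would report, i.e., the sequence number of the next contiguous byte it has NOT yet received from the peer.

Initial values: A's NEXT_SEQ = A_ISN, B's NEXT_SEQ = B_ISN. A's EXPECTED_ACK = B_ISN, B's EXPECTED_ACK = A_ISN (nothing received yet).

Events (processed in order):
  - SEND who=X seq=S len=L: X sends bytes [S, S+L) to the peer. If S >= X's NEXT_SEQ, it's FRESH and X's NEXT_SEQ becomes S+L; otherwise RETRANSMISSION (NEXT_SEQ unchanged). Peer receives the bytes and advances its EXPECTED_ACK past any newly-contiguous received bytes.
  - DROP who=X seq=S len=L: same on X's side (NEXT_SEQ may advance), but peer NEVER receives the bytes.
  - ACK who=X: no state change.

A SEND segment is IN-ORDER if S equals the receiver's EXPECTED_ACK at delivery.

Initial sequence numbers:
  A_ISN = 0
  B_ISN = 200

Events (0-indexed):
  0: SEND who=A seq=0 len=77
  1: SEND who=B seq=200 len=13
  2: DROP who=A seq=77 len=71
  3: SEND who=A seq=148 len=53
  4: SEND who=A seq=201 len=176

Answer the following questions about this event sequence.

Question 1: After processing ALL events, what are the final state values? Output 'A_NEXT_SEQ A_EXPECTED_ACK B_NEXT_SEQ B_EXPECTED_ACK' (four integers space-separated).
After event 0: A_seq=77 A_ack=200 B_seq=200 B_ack=77
After event 1: A_seq=77 A_ack=213 B_seq=213 B_ack=77
After event 2: A_seq=148 A_ack=213 B_seq=213 B_ack=77
After event 3: A_seq=201 A_ack=213 B_seq=213 B_ack=77
After event 4: A_seq=377 A_ack=213 B_seq=213 B_ack=77

Answer: 377 213 213 77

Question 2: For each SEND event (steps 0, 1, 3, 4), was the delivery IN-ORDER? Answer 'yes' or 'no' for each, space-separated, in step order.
Step 0: SEND seq=0 -> in-order
Step 1: SEND seq=200 -> in-order
Step 3: SEND seq=148 -> out-of-order
Step 4: SEND seq=201 -> out-of-order

Answer: yes yes no no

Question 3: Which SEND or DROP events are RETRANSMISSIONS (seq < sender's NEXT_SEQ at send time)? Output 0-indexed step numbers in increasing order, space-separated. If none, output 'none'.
Step 0: SEND seq=0 -> fresh
Step 1: SEND seq=200 -> fresh
Step 2: DROP seq=77 -> fresh
Step 3: SEND seq=148 -> fresh
Step 4: SEND seq=201 -> fresh

Answer: none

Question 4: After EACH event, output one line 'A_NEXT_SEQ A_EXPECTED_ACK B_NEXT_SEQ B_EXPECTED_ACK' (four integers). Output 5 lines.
77 200 200 77
77 213 213 77
148 213 213 77
201 213 213 77
377 213 213 77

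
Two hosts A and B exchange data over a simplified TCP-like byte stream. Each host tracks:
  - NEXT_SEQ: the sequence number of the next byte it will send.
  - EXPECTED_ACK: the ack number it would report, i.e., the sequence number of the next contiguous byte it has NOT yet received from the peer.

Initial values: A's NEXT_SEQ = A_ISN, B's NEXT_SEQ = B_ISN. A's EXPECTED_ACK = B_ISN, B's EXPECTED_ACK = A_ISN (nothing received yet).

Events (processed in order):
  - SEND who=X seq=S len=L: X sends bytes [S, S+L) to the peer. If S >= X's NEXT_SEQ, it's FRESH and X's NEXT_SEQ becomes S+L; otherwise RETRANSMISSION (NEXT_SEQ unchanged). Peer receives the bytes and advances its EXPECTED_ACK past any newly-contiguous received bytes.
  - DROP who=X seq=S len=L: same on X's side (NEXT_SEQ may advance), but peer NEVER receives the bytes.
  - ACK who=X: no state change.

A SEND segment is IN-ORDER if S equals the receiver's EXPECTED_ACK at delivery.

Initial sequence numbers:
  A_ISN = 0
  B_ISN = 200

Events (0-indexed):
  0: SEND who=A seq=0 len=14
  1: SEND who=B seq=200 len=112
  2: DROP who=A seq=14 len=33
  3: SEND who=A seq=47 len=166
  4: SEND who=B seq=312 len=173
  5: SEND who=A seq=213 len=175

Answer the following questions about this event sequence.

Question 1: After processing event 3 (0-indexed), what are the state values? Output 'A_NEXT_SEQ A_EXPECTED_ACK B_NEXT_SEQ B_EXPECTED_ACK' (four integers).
After event 0: A_seq=14 A_ack=200 B_seq=200 B_ack=14
After event 1: A_seq=14 A_ack=312 B_seq=312 B_ack=14
After event 2: A_seq=47 A_ack=312 B_seq=312 B_ack=14
After event 3: A_seq=213 A_ack=312 B_seq=312 B_ack=14

213 312 312 14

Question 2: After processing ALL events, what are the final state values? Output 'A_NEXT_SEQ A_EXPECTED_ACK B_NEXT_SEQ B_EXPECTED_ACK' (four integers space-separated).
Answer: 388 485 485 14

Derivation:
After event 0: A_seq=14 A_ack=200 B_seq=200 B_ack=14
After event 1: A_seq=14 A_ack=312 B_seq=312 B_ack=14
After event 2: A_seq=47 A_ack=312 B_seq=312 B_ack=14
After event 3: A_seq=213 A_ack=312 B_seq=312 B_ack=14
After event 4: A_seq=213 A_ack=485 B_seq=485 B_ack=14
After event 5: A_seq=388 A_ack=485 B_seq=485 B_ack=14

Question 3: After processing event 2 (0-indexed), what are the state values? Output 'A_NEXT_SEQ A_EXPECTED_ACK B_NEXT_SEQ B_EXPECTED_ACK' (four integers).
After event 0: A_seq=14 A_ack=200 B_seq=200 B_ack=14
After event 1: A_seq=14 A_ack=312 B_seq=312 B_ack=14
After event 2: A_seq=47 A_ack=312 B_seq=312 B_ack=14

47 312 312 14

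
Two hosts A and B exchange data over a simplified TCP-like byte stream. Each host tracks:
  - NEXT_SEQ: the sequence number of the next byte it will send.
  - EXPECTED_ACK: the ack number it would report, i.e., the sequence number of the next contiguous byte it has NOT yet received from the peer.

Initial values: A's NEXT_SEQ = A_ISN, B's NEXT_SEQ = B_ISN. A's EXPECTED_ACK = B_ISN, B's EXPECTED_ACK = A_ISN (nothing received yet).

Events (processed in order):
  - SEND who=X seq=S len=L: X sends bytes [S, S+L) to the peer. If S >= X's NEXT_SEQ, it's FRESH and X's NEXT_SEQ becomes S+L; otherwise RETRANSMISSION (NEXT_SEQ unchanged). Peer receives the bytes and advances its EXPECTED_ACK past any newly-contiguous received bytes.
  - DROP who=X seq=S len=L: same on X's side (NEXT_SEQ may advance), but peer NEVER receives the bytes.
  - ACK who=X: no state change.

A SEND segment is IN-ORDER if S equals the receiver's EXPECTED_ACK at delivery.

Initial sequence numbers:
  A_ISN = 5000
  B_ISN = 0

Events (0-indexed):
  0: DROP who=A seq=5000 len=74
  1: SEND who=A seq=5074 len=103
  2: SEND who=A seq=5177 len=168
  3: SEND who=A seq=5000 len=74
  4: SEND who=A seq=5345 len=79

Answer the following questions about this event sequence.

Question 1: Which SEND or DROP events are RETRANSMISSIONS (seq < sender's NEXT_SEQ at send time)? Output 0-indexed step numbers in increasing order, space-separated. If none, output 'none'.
Answer: 3

Derivation:
Step 0: DROP seq=5000 -> fresh
Step 1: SEND seq=5074 -> fresh
Step 2: SEND seq=5177 -> fresh
Step 3: SEND seq=5000 -> retransmit
Step 4: SEND seq=5345 -> fresh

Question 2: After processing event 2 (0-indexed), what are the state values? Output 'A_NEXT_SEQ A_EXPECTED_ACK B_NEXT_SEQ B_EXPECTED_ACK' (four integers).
After event 0: A_seq=5074 A_ack=0 B_seq=0 B_ack=5000
After event 1: A_seq=5177 A_ack=0 B_seq=0 B_ack=5000
After event 2: A_seq=5345 A_ack=0 B_seq=0 B_ack=5000

5345 0 0 5000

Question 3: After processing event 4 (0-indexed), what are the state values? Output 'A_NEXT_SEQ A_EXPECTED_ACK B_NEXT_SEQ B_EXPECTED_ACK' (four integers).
After event 0: A_seq=5074 A_ack=0 B_seq=0 B_ack=5000
After event 1: A_seq=5177 A_ack=0 B_seq=0 B_ack=5000
After event 2: A_seq=5345 A_ack=0 B_seq=0 B_ack=5000
After event 3: A_seq=5345 A_ack=0 B_seq=0 B_ack=5345
After event 4: A_seq=5424 A_ack=0 B_seq=0 B_ack=5424

5424 0 0 5424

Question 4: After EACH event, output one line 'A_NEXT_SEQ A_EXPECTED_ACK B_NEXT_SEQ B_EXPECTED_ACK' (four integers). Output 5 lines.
5074 0 0 5000
5177 0 0 5000
5345 0 0 5000
5345 0 0 5345
5424 0 0 5424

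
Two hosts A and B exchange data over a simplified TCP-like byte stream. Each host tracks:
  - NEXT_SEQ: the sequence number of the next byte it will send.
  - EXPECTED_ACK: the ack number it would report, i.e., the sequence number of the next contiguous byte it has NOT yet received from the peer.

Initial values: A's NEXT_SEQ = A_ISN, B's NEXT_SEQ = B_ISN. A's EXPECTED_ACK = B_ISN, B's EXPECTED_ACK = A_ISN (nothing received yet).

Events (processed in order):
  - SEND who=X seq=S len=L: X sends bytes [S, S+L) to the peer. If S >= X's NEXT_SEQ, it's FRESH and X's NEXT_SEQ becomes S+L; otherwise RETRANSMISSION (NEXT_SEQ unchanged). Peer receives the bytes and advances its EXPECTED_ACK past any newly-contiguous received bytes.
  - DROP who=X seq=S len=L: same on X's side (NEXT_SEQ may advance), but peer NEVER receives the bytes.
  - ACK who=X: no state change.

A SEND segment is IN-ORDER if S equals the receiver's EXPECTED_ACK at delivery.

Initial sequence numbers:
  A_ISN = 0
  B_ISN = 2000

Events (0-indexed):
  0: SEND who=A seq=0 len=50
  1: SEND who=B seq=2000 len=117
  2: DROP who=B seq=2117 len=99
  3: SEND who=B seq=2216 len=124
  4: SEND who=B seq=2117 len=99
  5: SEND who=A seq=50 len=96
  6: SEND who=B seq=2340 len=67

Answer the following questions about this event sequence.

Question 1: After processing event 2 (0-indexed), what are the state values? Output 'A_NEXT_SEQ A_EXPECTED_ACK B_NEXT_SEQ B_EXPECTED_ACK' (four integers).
After event 0: A_seq=50 A_ack=2000 B_seq=2000 B_ack=50
After event 1: A_seq=50 A_ack=2117 B_seq=2117 B_ack=50
After event 2: A_seq=50 A_ack=2117 B_seq=2216 B_ack=50

50 2117 2216 50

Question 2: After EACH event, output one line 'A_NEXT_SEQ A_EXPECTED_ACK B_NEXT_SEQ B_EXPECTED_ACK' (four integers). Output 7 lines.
50 2000 2000 50
50 2117 2117 50
50 2117 2216 50
50 2117 2340 50
50 2340 2340 50
146 2340 2340 146
146 2407 2407 146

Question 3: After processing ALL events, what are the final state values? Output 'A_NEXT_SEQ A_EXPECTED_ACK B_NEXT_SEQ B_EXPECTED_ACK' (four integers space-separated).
Answer: 146 2407 2407 146

Derivation:
After event 0: A_seq=50 A_ack=2000 B_seq=2000 B_ack=50
After event 1: A_seq=50 A_ack=2117 B_seq=2117 B_ack=50
After event 2: A_seq=50 A_ack=2117 B_seq=2216 B_ack=50
After event 3: A_seq=50 A_ack=2117 B_seq=2340 B_ack=50
After event 4: A_seq=50 A_ack=2340 B_seq=2340 B_ack=50
After event 5: A_seq=146 A_ack=2340 B_seq=2340 B_ack=146
After event 6: A_seq=146 A_ack=2407 B_seq=2407 B_ack=146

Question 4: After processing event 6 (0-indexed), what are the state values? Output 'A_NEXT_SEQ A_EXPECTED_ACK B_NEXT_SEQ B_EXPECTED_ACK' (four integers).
After event 0: A_seq=50 A_ack=2000 B_seq=2000 B_ack=50
After event 1: A_seq=50 A_ack=2117 B_seq=2117 B_ack=50
After event 2: A_seq=50 A_ack=2117 B_seq=2216 B_ack=50
After event 3: A_seq=50 A_ack=2117 B_seq=2340 B_ack=50
After event 4: A_seq=50 A_ack=2340 B_seq=2340 B_ack=50
After event 5: A_seq=146 A_ack=2340 B_seq=2340 B_ack=146
After event 6: A_seq=146 A_ack=2407 B_seq=2407 B_ack=146

146 2407 2407 146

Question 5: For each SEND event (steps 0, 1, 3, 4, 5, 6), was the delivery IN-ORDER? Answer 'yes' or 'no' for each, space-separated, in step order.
Step 0: SEND seq=0 -> in-order
Step 1: SEND seq=2000 -> in-order
Step 3: SEND seq=2216 -> out-of-order
Step 4: SEND seq=2117 -> in-order
Step 5: SEND seq=50 -> in-order
Step 6: SEND seq=2340 -> in-order

Answer: yes yes no yes yes yes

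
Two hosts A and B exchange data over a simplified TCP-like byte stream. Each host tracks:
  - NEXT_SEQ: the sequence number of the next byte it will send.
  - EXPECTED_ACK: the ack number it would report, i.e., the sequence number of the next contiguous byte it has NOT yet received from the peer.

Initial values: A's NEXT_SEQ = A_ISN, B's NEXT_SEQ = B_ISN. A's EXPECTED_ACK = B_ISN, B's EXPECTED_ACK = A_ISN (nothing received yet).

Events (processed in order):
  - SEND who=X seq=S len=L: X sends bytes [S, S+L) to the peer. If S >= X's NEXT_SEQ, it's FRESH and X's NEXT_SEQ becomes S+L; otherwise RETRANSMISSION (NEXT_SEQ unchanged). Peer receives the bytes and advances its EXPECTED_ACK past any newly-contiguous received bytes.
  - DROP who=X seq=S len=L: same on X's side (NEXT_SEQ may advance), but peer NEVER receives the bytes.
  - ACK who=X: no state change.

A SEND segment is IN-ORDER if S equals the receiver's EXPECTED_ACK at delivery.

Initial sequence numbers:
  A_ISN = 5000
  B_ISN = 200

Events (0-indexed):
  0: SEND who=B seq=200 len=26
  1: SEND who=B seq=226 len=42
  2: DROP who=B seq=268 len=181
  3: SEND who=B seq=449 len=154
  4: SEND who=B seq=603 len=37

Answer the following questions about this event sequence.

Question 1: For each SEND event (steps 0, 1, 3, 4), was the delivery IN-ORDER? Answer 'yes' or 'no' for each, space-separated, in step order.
Answer: yes yes no no

Derivation:
Step 0: SEND seq=200 -> in-order
Step 1: SEND seq=226 -> in-order
Step 3: SEND seq=449 -> out-of-order
Step 4: SEND seq=603 -> out-of-order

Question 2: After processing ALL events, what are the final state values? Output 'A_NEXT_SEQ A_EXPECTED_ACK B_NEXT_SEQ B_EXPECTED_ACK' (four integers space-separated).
After event 0: A_seq=5000 A_ack=226 B_seq=226 B_ack=5000
After event 1: A_seq=5000 A_ack=268 B_seq=268 B_ack=5000
After event 2: A_seq=5000 A_ack=268 B_seq=449 B_ack=5000
After event 3: A_seq=5000 A_ack=268 B_seq=603 B_ack=5000
After event 4: A_seq=5000 A_ack=268 B_seq=640 B_ack=5000

Answer: 5000 268 640 5000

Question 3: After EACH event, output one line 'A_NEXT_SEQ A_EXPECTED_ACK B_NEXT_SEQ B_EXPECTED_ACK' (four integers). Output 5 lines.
5000 226 226 5000
5000 268 268 5000
5000 268 449 5000
5000 268 603 5000
5000 268 640 5000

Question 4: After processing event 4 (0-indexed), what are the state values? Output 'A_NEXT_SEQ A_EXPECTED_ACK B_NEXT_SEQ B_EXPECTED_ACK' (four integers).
After event 0: A_seq=5000 A_ack=226 B_seq=226 B_ack=5000
After event 1: A_seq=5000 A_ack=268 B_seq=268 B_ack=5000
After event 2: A_seq=5000 A_ack=268 B_seq=449 B_ack=5000
After event 3: A_seq=5000 A_ack=268 B_seq=603 B_ack=5000
After event 4: A_seq=5000 A_ack=268 B_seq=640 B_ack=5000

5000 268 640 5000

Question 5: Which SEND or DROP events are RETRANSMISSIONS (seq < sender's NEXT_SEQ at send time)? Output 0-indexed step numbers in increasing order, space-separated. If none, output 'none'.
Answer: none

Derivation:
Step 0: SEND seq=200 -> fresh
Step 1: SEND seq=226 -> fresh
Step 2: DROP seq=268 -> fresh
Step 3: SEND seq=449 -> fresh
Step 4: SEND seq=603 -> fresh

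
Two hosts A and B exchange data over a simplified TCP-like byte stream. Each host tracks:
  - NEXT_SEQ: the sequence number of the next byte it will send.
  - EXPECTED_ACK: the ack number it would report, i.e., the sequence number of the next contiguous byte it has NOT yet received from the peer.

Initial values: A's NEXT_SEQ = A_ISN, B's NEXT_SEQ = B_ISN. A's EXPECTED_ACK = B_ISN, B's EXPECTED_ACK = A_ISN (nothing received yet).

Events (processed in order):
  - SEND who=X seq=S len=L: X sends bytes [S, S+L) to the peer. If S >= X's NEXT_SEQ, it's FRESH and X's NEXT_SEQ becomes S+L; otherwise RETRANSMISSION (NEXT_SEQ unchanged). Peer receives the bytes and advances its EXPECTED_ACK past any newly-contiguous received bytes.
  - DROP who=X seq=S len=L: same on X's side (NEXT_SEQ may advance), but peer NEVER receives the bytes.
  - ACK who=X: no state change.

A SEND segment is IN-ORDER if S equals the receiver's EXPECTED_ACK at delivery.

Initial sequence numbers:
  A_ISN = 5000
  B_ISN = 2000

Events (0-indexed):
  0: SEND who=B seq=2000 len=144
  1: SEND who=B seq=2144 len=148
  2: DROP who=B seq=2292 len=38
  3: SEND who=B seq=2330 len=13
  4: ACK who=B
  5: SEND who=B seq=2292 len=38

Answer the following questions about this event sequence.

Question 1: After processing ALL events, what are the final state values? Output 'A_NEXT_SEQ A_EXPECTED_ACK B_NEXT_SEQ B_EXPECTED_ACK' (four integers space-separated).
Answer: 5000 2343 2343 5000

Derivation:
After event 0: A_seq=5000 A_ack=2144 B_seq=2144 B_ack=5000
After event 1: A_seq=5000 A_ack=2292 B_seq=2292 B_ack=5000
After event 2: A_seq=5000 A_ack=2292 B_seq=2330 B_ack=5000
After event 3: A_seq=5000 A_ack=2292 B_seq=2343 B_ack=5000
After event 4: A_seq=5000 A_ack=2292 B_seq=2343 B_ack=5000
After event 5: A_seq=5000 A_ack=2343 B_seq=2343 B_ack=5000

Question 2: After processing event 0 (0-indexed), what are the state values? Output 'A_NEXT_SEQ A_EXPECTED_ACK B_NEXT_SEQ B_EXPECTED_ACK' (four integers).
After event 0: A_seq=5000 A_ack=2144 B_seq=2144 B_ack=5000

5000 2144 2144 5000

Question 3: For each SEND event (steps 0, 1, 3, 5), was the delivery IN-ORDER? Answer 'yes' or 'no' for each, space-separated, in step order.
Answer: yes yes no yes

Derivation:
Step 0: SEND seq=2000 -> in-order
Step 1: SEND seq=2144 -> in-order
Step 3: SEND seq=2330 -> out-of-order
Step 5: SEND seq=2292 -> in-order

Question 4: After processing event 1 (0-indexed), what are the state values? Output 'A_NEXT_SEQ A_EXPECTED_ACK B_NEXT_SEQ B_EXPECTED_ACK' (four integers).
After event 0: A_seq=5000 A_ack=2144 B_seq=2144 B_ack=5000
After event 1: A_seq=5000 A_ack=2292 B_seq=2292 B_ack=5000

5000 2292 2292 5000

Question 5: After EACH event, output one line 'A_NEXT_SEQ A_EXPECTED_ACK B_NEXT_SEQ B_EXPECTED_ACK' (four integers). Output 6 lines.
5000 2144 2144 5000
5000 2292 2292 5000
5000 2292 2330 5000
5000 2292 2343 5000
5000 2292 2343 5000
5000 2343 2343 5000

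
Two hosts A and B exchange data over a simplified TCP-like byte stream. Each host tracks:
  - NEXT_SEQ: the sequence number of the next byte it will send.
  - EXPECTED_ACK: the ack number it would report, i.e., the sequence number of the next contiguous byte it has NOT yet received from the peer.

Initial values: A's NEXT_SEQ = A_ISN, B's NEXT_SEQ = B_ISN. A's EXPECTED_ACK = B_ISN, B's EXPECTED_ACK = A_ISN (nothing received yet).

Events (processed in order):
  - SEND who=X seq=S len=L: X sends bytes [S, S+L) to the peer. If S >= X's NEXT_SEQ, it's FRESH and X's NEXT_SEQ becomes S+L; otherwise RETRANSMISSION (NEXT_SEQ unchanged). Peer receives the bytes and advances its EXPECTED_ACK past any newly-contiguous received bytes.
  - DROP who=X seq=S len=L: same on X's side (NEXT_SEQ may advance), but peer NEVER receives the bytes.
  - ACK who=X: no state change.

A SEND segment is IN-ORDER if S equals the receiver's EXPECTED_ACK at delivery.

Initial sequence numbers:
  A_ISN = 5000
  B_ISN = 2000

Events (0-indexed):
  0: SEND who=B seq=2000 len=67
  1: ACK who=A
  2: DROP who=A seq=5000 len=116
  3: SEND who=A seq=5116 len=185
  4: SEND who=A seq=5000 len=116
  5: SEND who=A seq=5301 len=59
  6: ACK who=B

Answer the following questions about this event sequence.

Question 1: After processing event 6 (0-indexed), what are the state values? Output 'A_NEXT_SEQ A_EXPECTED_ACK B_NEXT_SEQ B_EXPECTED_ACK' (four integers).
After event 0: A_seq=5000 A_ack=2067 B_seq=2067 B_ack=5000
After event 1: A_seq=5000 A_ack=2067 B_seq=2067 B_ack=5000
After event 2: A_seq=5116 A_ack=2067 B_seq=2067 B_ack=5000
After event 3: A_seq=5301 A_ack=2067 B_seq=2067 B_ack=5000
After event 4: A_seq=5301 A_ack=2067 B_seq=2067 B_ack=5301
After event 5: A_seq=5360 A_ack=2067 B_seq=2067 B_ack=5360
After event 6: A_seq=5360 A_ack=2067 B_seq=2067 B_ack=5360

5360 2067 2067 5360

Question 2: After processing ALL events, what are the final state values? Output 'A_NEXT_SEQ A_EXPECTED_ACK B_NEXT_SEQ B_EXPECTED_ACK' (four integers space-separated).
After event 0: A_seq=5000 A_ack=2067 B_seq=2067 B_ack=5000
After event 1: A_seq=5000 A_ack=2067 B_seq=2067 B_ack=5000
After event 2: A_seq=5116 A_ack=2067 B_seq=2067 B_ack=5000
After event 3: A_seq=5301 A_ack=2067 B_seq=2067 B_ack=5000
After event 4: A_seq=5301 A_ack=2067 B_seq=2067 B_ack=5301
After event 5: A_seq=5360 A_ack=2067 B_seq=2067 B_ack=5360
After event 6: A_seq=5360 A_ack=2067 B_seq=2067 B_ack=5360

Answer: 5360 2067 2067 5360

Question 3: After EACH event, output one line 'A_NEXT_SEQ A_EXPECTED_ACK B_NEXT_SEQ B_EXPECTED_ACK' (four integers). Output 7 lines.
5000 2067 2067 5000
5000 2067 2067 5000
5116 2067 2067 5000
5301 2067 2067 5000
5301 2067 2067 5301
5360 2067 2067 5360
5360 2067 2067 5360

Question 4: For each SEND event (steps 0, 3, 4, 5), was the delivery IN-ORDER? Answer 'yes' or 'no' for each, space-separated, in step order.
Step 0: SEND seq=2000 -> in-order
Step 3: SEND seq=5116 -> out-of-order
Step 4: SEND seq=5000 -> in-order
Step 5: SEND seq=5301 -> in-order

Answer: yes no yes yes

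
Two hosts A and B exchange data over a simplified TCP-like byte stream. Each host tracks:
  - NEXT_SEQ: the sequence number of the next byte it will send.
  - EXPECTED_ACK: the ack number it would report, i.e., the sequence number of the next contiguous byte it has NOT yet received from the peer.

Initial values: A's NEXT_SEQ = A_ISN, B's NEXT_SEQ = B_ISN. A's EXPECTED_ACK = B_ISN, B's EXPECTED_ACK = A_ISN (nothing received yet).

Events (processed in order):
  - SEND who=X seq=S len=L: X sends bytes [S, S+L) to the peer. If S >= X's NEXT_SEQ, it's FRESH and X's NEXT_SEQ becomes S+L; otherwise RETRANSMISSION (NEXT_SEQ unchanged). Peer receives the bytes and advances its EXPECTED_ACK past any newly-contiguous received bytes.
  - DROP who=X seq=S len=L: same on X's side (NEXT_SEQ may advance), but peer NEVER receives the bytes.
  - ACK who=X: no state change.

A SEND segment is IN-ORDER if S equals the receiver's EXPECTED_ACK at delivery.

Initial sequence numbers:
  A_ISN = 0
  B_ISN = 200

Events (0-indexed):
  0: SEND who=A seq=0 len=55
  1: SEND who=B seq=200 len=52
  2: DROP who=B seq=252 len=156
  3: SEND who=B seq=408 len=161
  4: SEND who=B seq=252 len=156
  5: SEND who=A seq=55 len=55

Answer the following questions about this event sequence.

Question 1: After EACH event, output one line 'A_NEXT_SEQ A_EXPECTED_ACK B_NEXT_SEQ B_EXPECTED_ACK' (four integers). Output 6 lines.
55 200 200 55
55 252 252 55
55 252 408 55
55 252 569 55
55 569 569 55
110 569 569 110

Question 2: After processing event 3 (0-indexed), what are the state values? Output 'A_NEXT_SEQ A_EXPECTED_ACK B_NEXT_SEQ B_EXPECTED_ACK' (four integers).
After event 0: A_seq=55 A_ack=200 B_seq=200 B_ack=55
After event 1: A_seq=55 A_ack=252 B_seq=252 B_ack=55
After event 2: A_seq=55 A_ack=252 B_seq=408 B_ack=55
After event 3: A_seq=55 A_ack=252 B_seq=569 B_ack=55

55 252 569 55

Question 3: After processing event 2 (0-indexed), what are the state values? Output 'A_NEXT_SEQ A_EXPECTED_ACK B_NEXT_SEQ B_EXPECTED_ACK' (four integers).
After event 0: A_seq=55 A_ack=200 B_seq=200 B_ack=55
After event 1: A_seq=55 A_ack=252 B_seq=252 B_ack=55
After event 2: A_seq=55 A_ack=252 B_seq=408 B_ack=55

55 252 408 55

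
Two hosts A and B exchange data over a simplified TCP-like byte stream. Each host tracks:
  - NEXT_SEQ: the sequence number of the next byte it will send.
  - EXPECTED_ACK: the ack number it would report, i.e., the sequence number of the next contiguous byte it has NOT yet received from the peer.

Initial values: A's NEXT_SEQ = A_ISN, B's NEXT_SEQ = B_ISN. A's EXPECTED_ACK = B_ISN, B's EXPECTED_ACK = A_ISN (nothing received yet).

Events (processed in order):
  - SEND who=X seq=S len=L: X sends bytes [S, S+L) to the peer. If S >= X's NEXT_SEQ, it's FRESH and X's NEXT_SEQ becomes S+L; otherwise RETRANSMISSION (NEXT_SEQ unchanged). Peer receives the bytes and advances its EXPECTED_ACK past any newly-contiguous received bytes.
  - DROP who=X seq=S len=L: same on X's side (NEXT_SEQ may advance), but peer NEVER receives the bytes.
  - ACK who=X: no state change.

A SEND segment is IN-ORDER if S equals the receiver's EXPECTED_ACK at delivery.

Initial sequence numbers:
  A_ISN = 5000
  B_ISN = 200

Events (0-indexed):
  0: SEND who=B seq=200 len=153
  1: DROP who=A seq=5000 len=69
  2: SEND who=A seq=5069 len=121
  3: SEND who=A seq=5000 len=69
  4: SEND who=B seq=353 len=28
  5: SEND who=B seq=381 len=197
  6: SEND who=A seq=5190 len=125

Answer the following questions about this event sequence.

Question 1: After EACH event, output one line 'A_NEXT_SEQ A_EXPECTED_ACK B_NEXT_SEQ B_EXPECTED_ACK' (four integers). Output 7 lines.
5000 353 353 5000
5069 353 353 5000
5190 353 353 5000
5190 353 353 5190
5190 381 381 5190
5190 578 578 5190
5315 578 578 5315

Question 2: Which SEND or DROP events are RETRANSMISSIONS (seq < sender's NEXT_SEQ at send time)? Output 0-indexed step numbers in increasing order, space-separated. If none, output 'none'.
Answer: 3

Derivation:
Step 0: SEND seq=200 -> fresh
Step 1: DROP seq=5000 -> fresh
Step 2: SEND seq=5069 -> fresh
Step 3: SEND seq=5000 -> retransmit
Step 4: SEND seq=353 -> fresh
Step 5: SEND seq=381 -> fresh
Step 6: SEND seq=5190 -> fresh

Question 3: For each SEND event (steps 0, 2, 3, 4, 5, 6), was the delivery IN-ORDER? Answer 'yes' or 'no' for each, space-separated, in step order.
Step 0: SEND seq=200 -> in-order
Step 2: SEND seq=5069 -> out-of-order
Step 3: SEND seq=5000 -> in-order
Step 4: SEND seq=353 -> in-order
Step 5: SEND seq=381 -> in-order
Step 6: SEND seq=5190 -> in-order

Answer: yes no yes yes yes yes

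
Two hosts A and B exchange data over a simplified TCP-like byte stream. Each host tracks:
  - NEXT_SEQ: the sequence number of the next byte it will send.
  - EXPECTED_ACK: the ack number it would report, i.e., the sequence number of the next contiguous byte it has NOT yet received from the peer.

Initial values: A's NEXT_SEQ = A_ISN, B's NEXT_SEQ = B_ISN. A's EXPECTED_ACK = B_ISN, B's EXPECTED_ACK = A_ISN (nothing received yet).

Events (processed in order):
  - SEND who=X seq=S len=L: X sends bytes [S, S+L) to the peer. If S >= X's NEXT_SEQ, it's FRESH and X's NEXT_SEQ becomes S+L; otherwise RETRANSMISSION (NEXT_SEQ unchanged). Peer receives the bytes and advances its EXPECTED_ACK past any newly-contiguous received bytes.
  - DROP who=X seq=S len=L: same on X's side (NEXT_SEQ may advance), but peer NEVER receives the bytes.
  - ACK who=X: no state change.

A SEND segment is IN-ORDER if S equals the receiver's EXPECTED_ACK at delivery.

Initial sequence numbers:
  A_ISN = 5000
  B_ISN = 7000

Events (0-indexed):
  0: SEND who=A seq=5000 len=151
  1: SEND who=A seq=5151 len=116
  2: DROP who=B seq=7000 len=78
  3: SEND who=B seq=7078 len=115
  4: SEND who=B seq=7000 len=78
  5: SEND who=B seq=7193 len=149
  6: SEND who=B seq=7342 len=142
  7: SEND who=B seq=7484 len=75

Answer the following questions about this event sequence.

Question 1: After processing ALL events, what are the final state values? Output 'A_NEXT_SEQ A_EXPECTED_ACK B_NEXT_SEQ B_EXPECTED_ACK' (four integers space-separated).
After event 0: A_seq=5151 A_ack=7000 B_seq=7000 B_ack=5151
After event 1: A_seq=5267 A_ack=7000 B_seq=7000 B_ack=5267
After event 2: A_seq=5267 A_ack=7000 B_seq=7078 B_ack=5267
After event 3: A_seq=5267 A_ack=7000 B_seq=7193 B_ack=5267
After event 4: A_seq=5267 A_ack=7193 B_seq=7193 B_ack=5267
After event 5: A_seq=5267 A_ack=7342 B_seq=7342 B_ack=5267
After event 6: A_seq=5267 A_ack=7484 B_seq=7484 B_ack=5267
After event 7: A_seq=5267 A_ack=7559 B_seq=7559 B_ack=5267

Answer: 5267 7559 7559 5267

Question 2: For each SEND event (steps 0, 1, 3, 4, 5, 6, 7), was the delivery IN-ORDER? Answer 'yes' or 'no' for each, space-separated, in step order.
Answer: yes yes no yes yes yes yes

Derivation:
Step 0: SEND seq=5000 -> in-order
Step 1: SEND seq=5151 -> in-order
Step 3: SEND seq=7078 -> out-of-order
Step 4: SEND seq=7000 -> in-order
Step 5: SEND seq=7193 -> in-order
Step 6: SEND seq=7342 -> in-order
Step 7: SEND seq=7484 -> in-order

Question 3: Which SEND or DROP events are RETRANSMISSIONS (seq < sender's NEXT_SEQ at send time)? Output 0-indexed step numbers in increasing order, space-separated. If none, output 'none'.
Answer: 4

Derivation:
Step 0: SEND seq=5000 -> fresh
Step 1: SEND seq=5151 -> fresh
Step 2: DROP seq=7000 -> fresh
Step 3: SEND seq=7078 -> fresh
Step 4: SEND seq=7000 -> retransmit
Step 5: SEND seq=7193 -> fresh
Step 6: SEND seq=7342 -> fresh
Step 7: SEND seq=7484 -> fresh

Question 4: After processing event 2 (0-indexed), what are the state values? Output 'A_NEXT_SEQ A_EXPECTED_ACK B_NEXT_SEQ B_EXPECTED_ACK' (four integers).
After event 0: A_seq=5151 A_ack=7000 B_seq=7000 B_ack=5151
After event 1: A_seq=5267 A_ack=7000 B_seq=7000 B_ack=5267
After event 2: A_seq=5267 A_ack=7000 B_seq=7078 B_ack=5267

5267 7000 7078 5267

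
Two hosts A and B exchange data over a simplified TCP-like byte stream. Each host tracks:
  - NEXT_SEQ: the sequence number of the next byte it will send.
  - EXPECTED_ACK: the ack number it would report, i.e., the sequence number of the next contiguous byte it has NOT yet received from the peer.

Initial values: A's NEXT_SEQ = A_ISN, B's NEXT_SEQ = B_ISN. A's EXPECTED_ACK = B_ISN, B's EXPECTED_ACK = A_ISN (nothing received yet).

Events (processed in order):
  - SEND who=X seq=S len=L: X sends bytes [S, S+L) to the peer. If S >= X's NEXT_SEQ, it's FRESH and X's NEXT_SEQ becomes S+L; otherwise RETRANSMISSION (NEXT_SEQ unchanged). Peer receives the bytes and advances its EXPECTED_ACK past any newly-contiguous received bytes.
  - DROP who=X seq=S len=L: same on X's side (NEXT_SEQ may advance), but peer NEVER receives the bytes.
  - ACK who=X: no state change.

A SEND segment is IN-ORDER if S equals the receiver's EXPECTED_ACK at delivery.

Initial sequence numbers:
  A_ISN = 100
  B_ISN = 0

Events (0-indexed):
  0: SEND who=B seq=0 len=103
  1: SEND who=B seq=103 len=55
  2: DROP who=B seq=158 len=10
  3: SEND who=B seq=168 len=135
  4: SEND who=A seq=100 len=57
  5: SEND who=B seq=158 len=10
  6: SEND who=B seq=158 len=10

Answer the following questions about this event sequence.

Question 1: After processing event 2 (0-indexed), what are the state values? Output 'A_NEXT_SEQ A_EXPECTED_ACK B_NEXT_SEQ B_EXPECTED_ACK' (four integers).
After event 0: A_seq=100 A_ack=103 B_seq=103 B_ack=100
After event 1: A_seq=100 A_ack=158 B_seq=158 B_ack=100
After event 2: A_seq=100 A_ack=158 B_seq=168 B_ack=100

100 158 168 100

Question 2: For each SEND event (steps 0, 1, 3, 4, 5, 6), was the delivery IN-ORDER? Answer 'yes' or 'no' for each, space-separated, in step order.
Step 0: SEND seq=0 -> in-order
Step 1: SEND seq=103 -> in-order
Step 3: SEND seq=168 -> out-of-order
Step 4: SEND seq=100 -> in-order
Step 5: SEND seq=158 -> in-order
Step 6: SEND seq=158 -> out-of-order

Answer: yes yes no yes yes no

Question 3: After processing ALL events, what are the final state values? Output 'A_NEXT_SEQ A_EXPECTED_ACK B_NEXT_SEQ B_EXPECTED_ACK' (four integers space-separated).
After event 0: A_seq=100 A_ack=103 B_seq=103 B_ack=100
After event 1: A_seq=100 A_ack=158 B_seq=158 B_ack=100
After event 2: A_seq=100 A_ack=158 B_seq=168 B_ack=100
After event 3: A_seq=100 A_ack=158 B_seq=303 B_ack=100
After event 4: A_seq=157 A_ack=158 B_seq=303 B_ack=157
After event 5: A_seq=157 A_ack=303 B_seq=303 B_ack=157
After event 6: A_seq=157 A_ack=303 B_seq=303 B_ack=157

Answer: 157 303 303 157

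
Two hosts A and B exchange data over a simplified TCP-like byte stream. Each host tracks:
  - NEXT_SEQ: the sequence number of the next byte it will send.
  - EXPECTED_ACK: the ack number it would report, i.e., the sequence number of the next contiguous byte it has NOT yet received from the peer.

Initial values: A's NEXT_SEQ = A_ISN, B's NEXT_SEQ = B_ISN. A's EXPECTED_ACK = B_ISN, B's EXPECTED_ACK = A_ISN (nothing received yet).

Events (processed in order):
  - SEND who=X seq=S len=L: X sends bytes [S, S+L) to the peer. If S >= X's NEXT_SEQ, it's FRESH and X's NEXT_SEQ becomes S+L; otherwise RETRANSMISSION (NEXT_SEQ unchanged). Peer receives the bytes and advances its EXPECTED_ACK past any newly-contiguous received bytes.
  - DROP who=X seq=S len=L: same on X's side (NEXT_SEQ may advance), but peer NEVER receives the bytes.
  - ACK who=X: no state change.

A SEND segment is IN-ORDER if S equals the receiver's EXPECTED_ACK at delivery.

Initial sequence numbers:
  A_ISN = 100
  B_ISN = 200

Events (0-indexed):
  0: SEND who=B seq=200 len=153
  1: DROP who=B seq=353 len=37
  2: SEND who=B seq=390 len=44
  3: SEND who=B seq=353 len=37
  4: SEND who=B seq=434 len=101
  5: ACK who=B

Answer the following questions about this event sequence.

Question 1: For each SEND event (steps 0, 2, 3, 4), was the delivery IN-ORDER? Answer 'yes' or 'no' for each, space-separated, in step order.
Step 0: SEND seq=200 -> in-order
Step 2: SEND seq=390 -> out-of-order
Step 3: SEND seq=353 -> in-order
Step 4: SEND seq=434 -> in-order

Answer: yes no yes yes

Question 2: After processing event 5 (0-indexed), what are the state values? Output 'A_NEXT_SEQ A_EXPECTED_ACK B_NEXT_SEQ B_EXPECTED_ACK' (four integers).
After event 0: A_seq=100 A_ack=353 B_seq=353 B_ack=100
After event 1: A_seq=100 A_ack=353 B_seq=390 B_ack=100
After event 2: A_seq=100 A_ack=353 B_seq=434 B_ack=100
After event 3: A_seq=100 A_ack=434 B_seq=434 B_ack=100
After event 4: A_seq=100 A_ack=535 B_seq=535 B_ack=100
After event 5: A_seq=100 A_ack=535 B_seq=535 B_ack=100

100 535 535 100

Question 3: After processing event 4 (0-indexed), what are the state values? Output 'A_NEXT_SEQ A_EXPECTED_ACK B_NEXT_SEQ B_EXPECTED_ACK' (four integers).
After event 0: A_seq=100 A_ack=353 B_seq=353 B_ack=100
After event 1: A_seq=100 A_ack=353 B_seq=390 B_ack=100
After event 2: A_seq=100 A_ack=353 B_seq=434 B_ack=100
After event 3: A_seq=100 A_ack=434 B_seq=434 B_ack=100
After event 4: A_seq=100 A_ack=535 B_seq=535 B_ack=100

100 535 535 100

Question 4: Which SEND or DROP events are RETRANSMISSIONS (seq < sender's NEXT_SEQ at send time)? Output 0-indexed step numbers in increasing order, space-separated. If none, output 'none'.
Step 0: SEND seq=200 -> fresh
Step 1: DROP seq=353 -> fresh
Step 2: SEND seq=390 -> fresh
Step 3: SEND seq=353 -> retransmit
Step 4: SEND seq=434 -> fresh

Answer: 3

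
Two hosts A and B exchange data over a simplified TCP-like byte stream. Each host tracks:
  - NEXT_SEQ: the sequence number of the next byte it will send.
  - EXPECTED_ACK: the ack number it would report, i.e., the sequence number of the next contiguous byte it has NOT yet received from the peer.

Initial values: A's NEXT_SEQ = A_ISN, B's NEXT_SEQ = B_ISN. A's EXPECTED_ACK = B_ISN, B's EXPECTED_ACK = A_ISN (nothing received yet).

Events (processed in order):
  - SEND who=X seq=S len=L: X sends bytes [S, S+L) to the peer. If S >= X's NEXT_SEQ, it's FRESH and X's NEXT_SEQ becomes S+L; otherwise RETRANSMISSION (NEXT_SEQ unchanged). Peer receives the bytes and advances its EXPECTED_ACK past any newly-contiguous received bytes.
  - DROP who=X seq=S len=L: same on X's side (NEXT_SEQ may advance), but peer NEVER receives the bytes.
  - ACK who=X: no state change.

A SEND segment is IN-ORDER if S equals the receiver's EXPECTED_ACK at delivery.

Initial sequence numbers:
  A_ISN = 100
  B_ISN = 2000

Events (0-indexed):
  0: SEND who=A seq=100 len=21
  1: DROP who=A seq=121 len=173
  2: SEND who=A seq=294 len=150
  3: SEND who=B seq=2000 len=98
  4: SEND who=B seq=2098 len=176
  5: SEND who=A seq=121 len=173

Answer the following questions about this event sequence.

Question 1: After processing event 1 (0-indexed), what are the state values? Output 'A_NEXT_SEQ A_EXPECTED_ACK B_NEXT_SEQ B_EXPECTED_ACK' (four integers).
After event 0: A_seq=121 A_ack=2000 B_seq=2000 B_ack=121
After event 1: A_seq=294 A_ack=2000 B_seq=2000 B_ack=121

294 2000 2000 121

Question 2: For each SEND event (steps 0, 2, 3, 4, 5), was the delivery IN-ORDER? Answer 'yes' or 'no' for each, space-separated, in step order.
Step 0: SEND seq=100 -> in-order
Step 2: SEND seq=294 -> out-of-order
Step 3: SEND seq=2000 -> in-order
Step 4: SEND seq=2098 -> in-order
Step 5: SEND seq=121 -> in-order

Answer: yes no yes yes yes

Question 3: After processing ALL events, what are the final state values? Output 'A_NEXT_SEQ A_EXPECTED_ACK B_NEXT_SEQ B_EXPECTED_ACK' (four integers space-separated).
After event 0: A_seq=121 A_ack=2000 B_seq=2000 B_ack=121
After event 1: A_seq=294 A_ack=2000 B_seq=2000 B_ack=121
After event 2: A_seq=444 A_ack=2000 B_seq=2000 B_ack=121
After event 3: A_seq=444 A_ack=2098 B_seq=2098 B_ack=121
After event 4: A_seq=444 A_ack=2274 B_seq=2274 B_ack=121
After event 5: A_seq=444 A_ack=2274 B_seq=2274 B_ack=444

Answer: 444 2274 2274 444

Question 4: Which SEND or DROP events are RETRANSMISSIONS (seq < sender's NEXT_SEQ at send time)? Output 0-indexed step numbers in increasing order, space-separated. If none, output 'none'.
Answer: 5

Derivation:
Step 0: SEND seq=100 -> fresh
Step 1: DROP seq=121 -> fresh
Step 2: SEND seq=294 -> fresh
Step 3: SEND seq=2000 -> fresh
Step 4: SEND seq=2098 -> fresh
Step 5: SEND seq=121 -> retransmit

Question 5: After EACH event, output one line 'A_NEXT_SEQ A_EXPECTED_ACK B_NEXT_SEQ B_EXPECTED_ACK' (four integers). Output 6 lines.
121 2000 2000 121
294 2000 2000 121
444 2000 2000 121
444 2098 2098 121
444 2274 2274 121
444 2274 2274 444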